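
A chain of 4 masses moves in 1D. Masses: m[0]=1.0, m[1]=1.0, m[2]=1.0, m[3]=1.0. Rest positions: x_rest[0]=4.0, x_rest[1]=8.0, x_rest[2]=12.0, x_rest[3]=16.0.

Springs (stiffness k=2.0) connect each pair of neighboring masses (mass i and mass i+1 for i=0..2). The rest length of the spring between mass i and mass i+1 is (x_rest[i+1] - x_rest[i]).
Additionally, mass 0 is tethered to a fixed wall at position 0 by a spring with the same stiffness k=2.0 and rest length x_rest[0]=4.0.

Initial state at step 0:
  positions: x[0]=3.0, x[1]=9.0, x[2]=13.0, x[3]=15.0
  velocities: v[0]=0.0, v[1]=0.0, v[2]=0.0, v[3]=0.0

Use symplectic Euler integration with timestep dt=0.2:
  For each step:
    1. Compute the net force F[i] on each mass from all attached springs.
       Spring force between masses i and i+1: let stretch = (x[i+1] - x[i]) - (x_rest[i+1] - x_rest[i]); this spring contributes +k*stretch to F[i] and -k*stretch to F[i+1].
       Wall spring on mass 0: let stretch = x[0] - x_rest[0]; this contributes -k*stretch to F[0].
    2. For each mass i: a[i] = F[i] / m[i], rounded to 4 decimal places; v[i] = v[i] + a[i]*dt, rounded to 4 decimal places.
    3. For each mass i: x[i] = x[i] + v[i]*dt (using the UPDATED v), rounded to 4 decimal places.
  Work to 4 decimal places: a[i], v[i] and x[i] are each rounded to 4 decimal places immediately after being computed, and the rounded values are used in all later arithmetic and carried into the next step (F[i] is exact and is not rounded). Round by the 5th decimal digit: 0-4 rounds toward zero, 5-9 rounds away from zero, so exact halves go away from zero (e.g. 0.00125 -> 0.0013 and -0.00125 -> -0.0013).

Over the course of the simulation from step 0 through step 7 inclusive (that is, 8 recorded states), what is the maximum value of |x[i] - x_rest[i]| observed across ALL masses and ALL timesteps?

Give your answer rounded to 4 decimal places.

Step 0: x=[3.0000 9.0000 13.0000 15.0000] v=[0.0000 0.0000 0.0000 0.0000]
Step 1: x=[3.2400 8.8400 12.8400 15.1600] v=[1.2000 -0.8000 -0.8000 0.8000]
Step 2: x=[3.6688 8.5520 12.5456 15.4544] v=[2.1440 -1.4400 -1.4720 1.4720]
Step 3: x=[4.1948 8.1928 12.1644 15.8361] v=[2.6298 -1.7958 -1.9059 1.9085]
Step 4: x=[4.7050 7.8315 11.7592 16.2441] v=[2.5511 -1.8064 -2.0259 2.0398]
Step 5: x=[5.0889 7.5343 11.3986 16.6133] v=[1.9197 -1.4859 -1.8030 1.8458]
Step 6: x=[5.2614 7.3506 11.1460 16.8853] v=[0.8623 -0.9183 -1.2628 1.3599]
Step 7: x=[5.1801 7.3034 11.0490 17.0181] v=[-0.4066 -0.2358 -0.4852 0.6642]
Max displacement = 1.2614

Answer: 1.2614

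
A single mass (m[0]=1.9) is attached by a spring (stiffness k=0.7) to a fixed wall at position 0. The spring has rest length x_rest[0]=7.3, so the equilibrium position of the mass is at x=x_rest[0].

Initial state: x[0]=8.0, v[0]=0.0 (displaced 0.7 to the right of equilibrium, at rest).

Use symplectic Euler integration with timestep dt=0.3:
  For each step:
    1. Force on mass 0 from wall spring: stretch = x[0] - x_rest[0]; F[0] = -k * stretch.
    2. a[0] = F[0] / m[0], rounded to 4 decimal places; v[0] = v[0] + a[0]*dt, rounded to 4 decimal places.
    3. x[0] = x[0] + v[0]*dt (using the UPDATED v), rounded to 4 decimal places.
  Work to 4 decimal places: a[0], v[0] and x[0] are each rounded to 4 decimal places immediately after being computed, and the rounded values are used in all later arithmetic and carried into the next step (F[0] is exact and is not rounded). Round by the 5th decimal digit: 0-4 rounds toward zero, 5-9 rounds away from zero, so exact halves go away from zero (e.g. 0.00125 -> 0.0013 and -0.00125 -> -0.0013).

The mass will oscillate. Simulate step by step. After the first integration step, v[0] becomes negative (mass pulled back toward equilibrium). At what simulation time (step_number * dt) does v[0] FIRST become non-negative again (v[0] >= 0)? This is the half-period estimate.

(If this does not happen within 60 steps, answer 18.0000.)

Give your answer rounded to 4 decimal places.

Answer: 5.4000

Derivation:
Step 0: x=[8.0000] v=[0.0000]
Step 1: x=[7.9768] v=[-0.0774]
Step 2: x=[7.9311] v=[-0.1522]
Step 3: x=[7.8645] v=[-0.2220]
Step 4: x=[7.7792] v=[-0.2844]
Step 5: x=[7.6780] v=[-0.3374]
Step 6: x=[7.5642] v=[-0.3792]
Step 7: x=[7.4417] v=[-0.4084]
Step 8: x=[7.3145] v=[-0.4241]
Step 9: x=[7.1868] v=[-0.4257]
Step 10: x=[7.0628] v=[-0.4132]
Step 11: x=[6.9467] v=[-0.3870]
Step 12: x=[6.8423] v=[-0.3479]
Step 13: x=[6.7531] v=[-0.2973]
Step 14: x=[6.6820] v=[-0.2369]
Step 15: x=[6.6314] v=[-0.1686]
Step 16: x=[6.6030] v=[-0.0947]
Step 17: x=[6.5977] v=[-0.0177]
Step 18: x=[6.6157] v=[0.0599]
First v>=0 after going negative at step 18, time=5.4000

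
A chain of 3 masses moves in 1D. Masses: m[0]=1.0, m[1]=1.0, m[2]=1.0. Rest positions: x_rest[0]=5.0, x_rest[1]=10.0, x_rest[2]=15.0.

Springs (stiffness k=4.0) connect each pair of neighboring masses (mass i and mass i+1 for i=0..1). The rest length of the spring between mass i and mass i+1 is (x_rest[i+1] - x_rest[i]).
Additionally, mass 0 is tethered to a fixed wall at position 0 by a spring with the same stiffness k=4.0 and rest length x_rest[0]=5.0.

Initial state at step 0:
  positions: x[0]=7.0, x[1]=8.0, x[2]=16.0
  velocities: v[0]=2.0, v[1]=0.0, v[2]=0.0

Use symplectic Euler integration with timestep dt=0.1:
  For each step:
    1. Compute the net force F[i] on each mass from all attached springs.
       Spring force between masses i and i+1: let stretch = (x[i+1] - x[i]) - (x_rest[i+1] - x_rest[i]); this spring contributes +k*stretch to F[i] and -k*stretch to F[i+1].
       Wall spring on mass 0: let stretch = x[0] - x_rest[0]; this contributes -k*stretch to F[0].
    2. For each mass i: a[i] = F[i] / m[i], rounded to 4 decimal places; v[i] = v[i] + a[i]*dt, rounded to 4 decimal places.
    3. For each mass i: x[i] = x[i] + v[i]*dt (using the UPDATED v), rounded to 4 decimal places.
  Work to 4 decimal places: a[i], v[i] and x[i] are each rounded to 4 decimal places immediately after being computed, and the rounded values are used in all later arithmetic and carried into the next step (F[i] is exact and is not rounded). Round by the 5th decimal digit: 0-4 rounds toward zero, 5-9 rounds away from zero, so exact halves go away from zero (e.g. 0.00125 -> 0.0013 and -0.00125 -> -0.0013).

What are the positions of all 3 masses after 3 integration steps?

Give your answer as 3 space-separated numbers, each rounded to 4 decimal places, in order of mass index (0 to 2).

Step 0: x=[7.0000 8.0000 16.0000] v=[2.0000 0.0000 0.0000]
Step 1: x=[6.9600 8.2800 15.8800] v=[-0.4000 2.8000 -1.2000]
Step 2: x=[6.6944 8.8112 15.6560] v=[-2.6560 5.3120 -2.2400]
Step 3: x=[6.2457 9.5315 15.3582] v=[-4.4870 7.2032 -2.9779]

Answer: 6.2457 9.5315 15.3582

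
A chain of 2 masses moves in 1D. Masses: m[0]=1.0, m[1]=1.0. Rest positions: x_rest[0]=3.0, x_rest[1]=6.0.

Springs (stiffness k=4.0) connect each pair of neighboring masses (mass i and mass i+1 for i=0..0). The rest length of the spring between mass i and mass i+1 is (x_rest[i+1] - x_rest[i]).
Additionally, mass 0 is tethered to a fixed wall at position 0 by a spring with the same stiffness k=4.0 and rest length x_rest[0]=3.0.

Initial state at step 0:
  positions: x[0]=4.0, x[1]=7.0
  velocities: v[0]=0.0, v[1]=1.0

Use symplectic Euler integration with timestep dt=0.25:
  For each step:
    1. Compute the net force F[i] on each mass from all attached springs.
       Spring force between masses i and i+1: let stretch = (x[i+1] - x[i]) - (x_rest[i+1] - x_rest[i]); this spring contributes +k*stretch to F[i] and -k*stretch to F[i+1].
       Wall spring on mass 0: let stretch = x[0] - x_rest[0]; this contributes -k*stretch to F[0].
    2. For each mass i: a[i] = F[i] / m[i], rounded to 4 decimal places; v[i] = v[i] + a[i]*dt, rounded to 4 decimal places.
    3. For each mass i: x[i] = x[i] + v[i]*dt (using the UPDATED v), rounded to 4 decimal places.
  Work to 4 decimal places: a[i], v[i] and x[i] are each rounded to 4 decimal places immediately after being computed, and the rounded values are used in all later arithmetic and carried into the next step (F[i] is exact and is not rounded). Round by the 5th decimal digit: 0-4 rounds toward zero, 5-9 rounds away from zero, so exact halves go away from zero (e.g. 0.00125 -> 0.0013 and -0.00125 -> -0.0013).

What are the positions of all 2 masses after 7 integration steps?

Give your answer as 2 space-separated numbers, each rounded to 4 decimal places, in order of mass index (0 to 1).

Step 0: x=[4.0000 7.0000] v=[0.0000 1.0000]
Step 1: x=[3.7500 7.2500] v=[-1.0000 1.0000]
Step 2: x=[3.4375 7.3750] v=[-1.2500 0.5000]
Step 3: x=[3.2500 7.2656] v=[-0.7500 -0.4375]
Step 4: x=[3.2539 6.9023] v=[0.0156 -1.4531]
Step 5: x=[3.3564 6.3769] v=[0.4101 -2.1015]
Step 6: x=[3.3750 5.8464] v=[0.0742 -2.1220]
Step 7: x=[3.1677 5.4481] v=[-0.8294 -1.5934]

Answer: 3.1677 5.4481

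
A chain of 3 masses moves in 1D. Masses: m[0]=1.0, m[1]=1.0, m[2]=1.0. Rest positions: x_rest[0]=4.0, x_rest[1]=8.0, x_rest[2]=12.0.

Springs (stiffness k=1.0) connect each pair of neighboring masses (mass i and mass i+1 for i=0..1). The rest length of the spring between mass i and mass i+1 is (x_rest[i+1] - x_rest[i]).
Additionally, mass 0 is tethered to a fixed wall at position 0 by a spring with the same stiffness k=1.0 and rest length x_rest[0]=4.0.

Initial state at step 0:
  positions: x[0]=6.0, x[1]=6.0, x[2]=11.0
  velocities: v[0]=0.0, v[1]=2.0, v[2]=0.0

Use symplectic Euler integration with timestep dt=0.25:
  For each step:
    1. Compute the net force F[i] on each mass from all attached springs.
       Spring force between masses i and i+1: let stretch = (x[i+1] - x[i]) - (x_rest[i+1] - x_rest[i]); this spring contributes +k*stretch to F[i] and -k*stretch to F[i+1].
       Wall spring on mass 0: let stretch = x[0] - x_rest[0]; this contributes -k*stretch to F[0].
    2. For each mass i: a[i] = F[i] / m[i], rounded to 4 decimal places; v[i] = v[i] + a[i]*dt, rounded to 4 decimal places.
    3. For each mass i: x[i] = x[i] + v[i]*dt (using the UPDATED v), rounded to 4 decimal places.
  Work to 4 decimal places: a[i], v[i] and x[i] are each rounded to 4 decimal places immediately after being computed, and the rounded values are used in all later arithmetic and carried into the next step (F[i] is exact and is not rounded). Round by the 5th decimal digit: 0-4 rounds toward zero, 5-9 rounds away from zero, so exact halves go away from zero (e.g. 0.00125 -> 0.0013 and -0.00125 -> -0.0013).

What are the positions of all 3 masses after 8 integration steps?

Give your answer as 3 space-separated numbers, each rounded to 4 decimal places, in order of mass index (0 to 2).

Step 0: x=[6.0000 6.0000 11.0000] v=[0.0000 2.0000 0.0000]
Step 1: x=[5.6250 6.8125 10.9375] v=[-1.5000 3.2500 -0.2500]
Step 2: x=[4.9727 7.8086 10.8672] v=[-2.6094 3.9844 -0.2813]
Step 3: x=[4.1868 8.8186 10.8557] v=[-3.1436 4.0401 -0.0460]
Step 4: x=[3.4287 9.6665 10.9669] v=[-3.0324 3.3914 0.4447]
Step 5: x=[2.8462 10.2058 11.2468] v=[-2.3301 2.1571 1.1196]
Step 6: x=[2.5458 10.3502 11.7117] v=[-1.2018 0.5775 1.8594]
Step 7: x=[2.5740 10.0919 12.3415] v=[0.1129 -1.0332 2.5190]
Step 8: x=[2.9112 9.5043 13.0807] v=[1.3489 -2.3503 2.9566]

Answer: 2.9112 9.5043 13.0807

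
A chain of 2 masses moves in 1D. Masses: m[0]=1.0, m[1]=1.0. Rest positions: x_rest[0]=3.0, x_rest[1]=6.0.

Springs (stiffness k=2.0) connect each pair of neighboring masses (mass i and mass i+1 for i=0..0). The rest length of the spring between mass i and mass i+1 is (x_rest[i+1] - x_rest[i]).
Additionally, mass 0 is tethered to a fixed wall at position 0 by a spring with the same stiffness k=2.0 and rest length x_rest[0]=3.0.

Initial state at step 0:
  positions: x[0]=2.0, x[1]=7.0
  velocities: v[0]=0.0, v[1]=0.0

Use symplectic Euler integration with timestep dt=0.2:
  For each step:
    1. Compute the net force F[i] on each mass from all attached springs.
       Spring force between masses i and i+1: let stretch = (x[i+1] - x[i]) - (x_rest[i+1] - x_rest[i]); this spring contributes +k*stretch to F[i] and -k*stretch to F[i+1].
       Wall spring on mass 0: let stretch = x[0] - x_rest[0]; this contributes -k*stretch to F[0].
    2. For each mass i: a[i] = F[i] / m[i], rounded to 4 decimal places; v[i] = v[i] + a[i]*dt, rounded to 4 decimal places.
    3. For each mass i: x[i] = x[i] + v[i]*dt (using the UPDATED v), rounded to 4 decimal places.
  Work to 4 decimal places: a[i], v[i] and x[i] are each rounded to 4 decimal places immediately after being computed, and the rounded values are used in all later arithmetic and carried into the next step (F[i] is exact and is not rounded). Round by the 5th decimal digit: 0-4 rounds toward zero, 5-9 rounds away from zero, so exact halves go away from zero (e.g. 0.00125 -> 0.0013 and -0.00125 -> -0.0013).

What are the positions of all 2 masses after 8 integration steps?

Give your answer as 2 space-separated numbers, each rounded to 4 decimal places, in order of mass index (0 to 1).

Answer: 3.8666 5.4964

Derivation:
Step 0: x=[2.0000 7.0000] v=[0.0000 0.0000]
Step 1: x=[2.2400 6.8400] v=[1.2000 -0.8000]
Step 2: x=[2.6688 6.5520] v=[2.1440 -1.4400]
Step 3: x=[3.1948 6.1933] v=[2.6298 -1.7933]
Step 4: x=[3.7051 5.8348] v=[2.5513 -1.7927]
Step 5: x=[4.0893 5.5459] v=[1.9211 -1.4446]
Step 6: x=[4.2629 5.3805] v=[0.8680 -0.8272]
Step 7: x=[4.1849 5.3657] v=[-0.3901 -0.0742]
Step 8: x=[3.8666 5.4964] v=[-1.5917 0.6535]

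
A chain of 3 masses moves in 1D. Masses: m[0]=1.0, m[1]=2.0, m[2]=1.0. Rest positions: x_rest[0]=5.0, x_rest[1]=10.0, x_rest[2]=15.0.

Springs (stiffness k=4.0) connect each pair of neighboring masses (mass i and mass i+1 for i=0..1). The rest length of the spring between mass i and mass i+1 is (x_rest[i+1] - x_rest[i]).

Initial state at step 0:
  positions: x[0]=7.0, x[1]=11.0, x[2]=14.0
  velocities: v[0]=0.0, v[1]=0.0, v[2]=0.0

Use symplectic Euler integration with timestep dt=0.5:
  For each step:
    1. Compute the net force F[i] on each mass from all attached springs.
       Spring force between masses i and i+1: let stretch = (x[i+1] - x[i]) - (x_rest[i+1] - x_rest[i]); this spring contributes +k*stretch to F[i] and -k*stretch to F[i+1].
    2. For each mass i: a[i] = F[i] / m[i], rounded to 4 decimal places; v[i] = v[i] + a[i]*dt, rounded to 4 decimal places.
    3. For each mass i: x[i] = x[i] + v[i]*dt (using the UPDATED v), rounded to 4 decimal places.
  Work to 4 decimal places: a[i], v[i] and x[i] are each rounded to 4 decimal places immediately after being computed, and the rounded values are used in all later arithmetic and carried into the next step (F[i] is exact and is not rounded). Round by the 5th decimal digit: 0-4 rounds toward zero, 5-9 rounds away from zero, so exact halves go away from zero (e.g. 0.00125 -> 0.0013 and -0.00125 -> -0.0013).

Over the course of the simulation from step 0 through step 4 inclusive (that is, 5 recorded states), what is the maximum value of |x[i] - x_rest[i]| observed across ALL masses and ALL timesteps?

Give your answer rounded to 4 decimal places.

Step 0: x=[7.0000 11.0000 14.0000] v=[0.0000 0.0000 0.0000]
Step 1: x=[6.0000 10.5000 16.0000] v=[-2.0000 -1.0000 4.0000]
Step 2: x=[4.5000 10.5000 17.5000] v=[-3.0000 0.0000 3.0000]
Step 3: x=[4.0000 11.0000 17.0000] v=[-1.0000 1.0000 -1.0000]
Step 4: x=[5.5000 11.0000 15.5000] v=[3.0000 0.0000 -3.0000]
Max displacement = 2.5000

Answer: 2.5000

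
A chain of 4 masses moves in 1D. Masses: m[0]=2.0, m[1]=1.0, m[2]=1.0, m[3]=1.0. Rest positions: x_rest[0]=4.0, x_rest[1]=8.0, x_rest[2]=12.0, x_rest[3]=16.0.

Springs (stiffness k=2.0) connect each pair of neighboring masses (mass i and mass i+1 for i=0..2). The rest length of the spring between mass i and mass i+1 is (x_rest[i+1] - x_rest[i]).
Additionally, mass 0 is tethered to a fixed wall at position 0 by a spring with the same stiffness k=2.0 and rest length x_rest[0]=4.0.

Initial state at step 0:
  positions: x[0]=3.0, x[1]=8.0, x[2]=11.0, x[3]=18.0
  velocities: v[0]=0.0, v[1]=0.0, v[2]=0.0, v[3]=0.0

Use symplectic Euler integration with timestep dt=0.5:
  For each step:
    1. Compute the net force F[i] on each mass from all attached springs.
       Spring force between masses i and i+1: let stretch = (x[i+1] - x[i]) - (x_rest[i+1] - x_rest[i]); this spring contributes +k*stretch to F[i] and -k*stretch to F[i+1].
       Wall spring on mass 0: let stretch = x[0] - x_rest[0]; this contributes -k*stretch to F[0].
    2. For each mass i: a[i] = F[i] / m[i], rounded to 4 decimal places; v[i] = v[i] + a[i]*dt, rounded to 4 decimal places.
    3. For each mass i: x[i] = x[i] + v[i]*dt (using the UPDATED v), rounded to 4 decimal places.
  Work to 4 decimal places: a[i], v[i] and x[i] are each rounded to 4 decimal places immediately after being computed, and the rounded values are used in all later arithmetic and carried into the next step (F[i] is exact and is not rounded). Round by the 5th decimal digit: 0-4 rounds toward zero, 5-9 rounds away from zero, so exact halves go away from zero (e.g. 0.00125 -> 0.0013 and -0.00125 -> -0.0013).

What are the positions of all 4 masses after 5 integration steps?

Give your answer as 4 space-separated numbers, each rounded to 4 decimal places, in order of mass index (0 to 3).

Step 0: x=[3.0000 8.0000 11.0000 18.0000] v=[0.0000 0.0000 0.0000 0.0000]
Step 1: x=[3.5000 7.0000 13.0000 16.5000] v=[1.0000 -2.0000 4.0000 -3.0000]
Step 2: x=[4.0000 7.2500 13.7500 15.2500] v=[1.0000 0.5000 1.5000 -2.5000]
Step 3: x=[4.3125 9.1250 12.0000 15.2500] v=[0.6250 3.7500 -3.5000 0.0000]
Step 4: x=[4.7500 10.0313 10.4375 15.6250] v=[0.8750 1.8125 -3.1250 0.7500]
Step 5: x=[5.3204 8.5000 11.2657 15.4063] v=[1.1407 -3.0626 1.6563 -0.4375]

Answer: 5.3204 8.5000 11.2657 15.4063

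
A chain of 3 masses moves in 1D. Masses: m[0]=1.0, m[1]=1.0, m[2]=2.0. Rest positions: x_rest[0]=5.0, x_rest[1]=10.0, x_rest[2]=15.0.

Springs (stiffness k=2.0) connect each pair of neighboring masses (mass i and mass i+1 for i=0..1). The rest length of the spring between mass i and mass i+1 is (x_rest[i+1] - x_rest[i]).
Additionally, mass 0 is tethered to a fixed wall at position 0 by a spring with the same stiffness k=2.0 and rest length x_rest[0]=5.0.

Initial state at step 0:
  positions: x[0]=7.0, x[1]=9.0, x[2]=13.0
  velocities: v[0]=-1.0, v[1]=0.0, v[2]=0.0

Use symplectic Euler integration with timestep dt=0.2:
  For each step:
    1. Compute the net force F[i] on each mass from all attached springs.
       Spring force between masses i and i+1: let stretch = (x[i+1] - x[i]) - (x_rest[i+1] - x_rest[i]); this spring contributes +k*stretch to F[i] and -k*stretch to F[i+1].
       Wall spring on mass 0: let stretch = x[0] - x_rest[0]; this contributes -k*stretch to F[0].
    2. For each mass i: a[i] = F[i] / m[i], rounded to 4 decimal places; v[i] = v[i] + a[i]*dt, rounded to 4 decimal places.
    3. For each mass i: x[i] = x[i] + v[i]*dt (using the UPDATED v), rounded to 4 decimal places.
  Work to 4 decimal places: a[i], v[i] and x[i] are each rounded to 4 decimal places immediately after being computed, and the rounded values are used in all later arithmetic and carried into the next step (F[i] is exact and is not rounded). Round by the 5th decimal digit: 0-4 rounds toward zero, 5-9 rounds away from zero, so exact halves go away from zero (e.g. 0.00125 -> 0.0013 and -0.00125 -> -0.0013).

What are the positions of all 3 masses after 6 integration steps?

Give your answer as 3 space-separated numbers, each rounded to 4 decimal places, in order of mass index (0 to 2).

Step 0: x=[7.0000 9.0000 13.0000] v=[-1.0000 0.0000 0.0000]
Step 1: x=[6.4000 9.1600 13.0400] v=[-3.0000 0.8000 0.2000]
Step 2: x=[5.5088 9.4096 13.1248] v=[-4.4560 1.2480 0.4240]
Step 3: x=[4.4890 9.6444 13.2610] v=[-5.0992 1.1738 0.6810]
Step 4: x=[3.5225 9.7561 13.4525] v=[-4.8326 0.5583 0.9577]
Step 5: x=[2.7729 9.6648 13.6962] v=[-3.7482 -0.4566 1.2184]
Step 6: x=[2.3528 9.3446 13.9786] v=[-2.1006 -1.6008 1.4121]

Answer: 2.3528 9.3446 13.9786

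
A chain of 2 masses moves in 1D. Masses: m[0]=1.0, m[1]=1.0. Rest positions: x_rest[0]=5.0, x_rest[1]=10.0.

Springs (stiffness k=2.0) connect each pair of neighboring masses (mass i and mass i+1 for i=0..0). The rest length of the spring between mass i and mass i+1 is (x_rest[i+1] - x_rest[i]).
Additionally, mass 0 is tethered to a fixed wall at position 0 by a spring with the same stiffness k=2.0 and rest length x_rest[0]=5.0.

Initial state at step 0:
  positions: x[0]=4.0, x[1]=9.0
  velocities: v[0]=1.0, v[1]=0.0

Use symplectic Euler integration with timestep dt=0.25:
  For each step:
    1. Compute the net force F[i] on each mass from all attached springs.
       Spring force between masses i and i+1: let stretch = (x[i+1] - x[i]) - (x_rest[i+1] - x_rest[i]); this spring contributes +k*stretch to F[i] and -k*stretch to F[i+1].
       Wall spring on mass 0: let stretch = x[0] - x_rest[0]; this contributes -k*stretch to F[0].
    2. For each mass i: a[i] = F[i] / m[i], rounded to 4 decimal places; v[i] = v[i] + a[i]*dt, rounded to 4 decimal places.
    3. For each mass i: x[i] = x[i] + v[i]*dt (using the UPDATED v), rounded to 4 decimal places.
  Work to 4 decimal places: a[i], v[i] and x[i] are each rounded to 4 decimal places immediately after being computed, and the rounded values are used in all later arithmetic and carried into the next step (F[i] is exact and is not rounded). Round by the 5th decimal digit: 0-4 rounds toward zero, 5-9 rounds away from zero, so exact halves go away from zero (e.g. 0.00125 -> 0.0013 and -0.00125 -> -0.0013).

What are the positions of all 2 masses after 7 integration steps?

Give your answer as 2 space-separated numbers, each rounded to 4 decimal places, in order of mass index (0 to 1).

Answer: 5.2093 10.6976

Derivation:
Step 0: x=[4.0000 9.0000] v=[1.0000 0.0000]
Step 1: x=[4.3750 9.0000] v=[1.5000 0.0000]
Step 2: x=[4.7813 9.0469] v=[1.6250 0.1875]
Step 3: x=[5.1231 9.1856] v=[1.3672 0.5547]
Step 4: x=[5.3323 9.4415] v=[0.8369 1.0235]
Step 5: x=[5.3887 9.8087] v=[0.2254 1.4689]
Step 6: x=[5.3240 10.2484] v=[-0.2590 1.7589]
Step 7: x=[5.2093 10.6976] v=[-0.4588 1.7967]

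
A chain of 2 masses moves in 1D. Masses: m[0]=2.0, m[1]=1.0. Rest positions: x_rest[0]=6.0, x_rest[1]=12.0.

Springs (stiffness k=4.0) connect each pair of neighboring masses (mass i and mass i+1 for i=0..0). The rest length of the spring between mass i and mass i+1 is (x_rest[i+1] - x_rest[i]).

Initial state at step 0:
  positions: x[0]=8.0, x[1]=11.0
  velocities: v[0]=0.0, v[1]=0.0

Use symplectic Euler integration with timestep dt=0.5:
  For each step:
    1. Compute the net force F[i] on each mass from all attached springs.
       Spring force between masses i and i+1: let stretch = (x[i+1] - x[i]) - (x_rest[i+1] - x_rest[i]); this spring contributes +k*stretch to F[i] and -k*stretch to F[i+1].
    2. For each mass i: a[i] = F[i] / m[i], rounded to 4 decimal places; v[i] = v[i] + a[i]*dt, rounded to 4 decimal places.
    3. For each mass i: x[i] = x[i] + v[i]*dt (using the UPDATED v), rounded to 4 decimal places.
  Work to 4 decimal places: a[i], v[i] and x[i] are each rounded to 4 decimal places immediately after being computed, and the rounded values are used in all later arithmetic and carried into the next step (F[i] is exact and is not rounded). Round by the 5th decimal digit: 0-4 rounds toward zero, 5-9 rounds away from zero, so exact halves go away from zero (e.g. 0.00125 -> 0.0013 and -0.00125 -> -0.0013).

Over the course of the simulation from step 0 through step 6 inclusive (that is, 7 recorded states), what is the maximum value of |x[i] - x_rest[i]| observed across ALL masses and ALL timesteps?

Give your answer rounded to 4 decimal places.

Step 0: x=[8.0000 11.0000] v=[0.0000 0.0000]
Step 1: x=[6.5000 14.0000] v=[-3.0000 6.0000]
Step 2: x=[5.7500 15.5000] v=[-1.5000 3.0000]
Step 3: x=[6.8750 13.2500] v=[2.2500 -4.5000]
Step 4: x=[8.1875 10.6250] v=[2.6250 -5.2500]
Step 5: x=[7.7188 11.5625] v=[-0.9375 1.8750]
Step 6: x=[6.1719 14.6563] v=[-3.0938 6.1876]
Max displacement = 3.5000

Answer: 3.5000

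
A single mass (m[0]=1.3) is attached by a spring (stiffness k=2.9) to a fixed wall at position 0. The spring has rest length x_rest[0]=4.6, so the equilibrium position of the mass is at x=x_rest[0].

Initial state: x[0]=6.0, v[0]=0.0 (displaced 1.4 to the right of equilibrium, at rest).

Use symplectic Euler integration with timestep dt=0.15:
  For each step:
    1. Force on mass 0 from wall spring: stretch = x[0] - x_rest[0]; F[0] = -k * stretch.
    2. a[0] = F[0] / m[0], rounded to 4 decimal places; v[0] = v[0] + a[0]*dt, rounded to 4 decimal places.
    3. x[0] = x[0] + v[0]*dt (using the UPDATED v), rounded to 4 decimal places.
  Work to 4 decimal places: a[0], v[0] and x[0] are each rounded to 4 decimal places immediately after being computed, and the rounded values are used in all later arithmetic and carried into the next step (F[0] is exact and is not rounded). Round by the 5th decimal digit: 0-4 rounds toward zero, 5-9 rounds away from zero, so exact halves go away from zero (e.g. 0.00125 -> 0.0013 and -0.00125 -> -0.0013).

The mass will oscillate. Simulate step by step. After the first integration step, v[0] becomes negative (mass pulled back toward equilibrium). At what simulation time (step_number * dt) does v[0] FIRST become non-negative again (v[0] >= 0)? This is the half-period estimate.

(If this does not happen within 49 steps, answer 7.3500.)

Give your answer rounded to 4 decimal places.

Answer: 2.1000

Derivation:
Step 0: x=[6.0000] v=[0.0000]
Step 1: x=[5.9297] v=[-0.4685]
Step 2: x=[5.7927] v=[-0.9134]
Step 3: x=[5.5958] v=[-1.3125]
Step 4: x=[5.3489] v=[-1.6457]
Step 5: x=[5.0645] v=[-1.8963]
Step 6: x=[4.7567] v=[-2.0517]
Step 7: x=[4.4411] v=[-2.1041]
Step 8: x=[4.1335] v=[-2.0509]
Step 9: x=[3.8493] v=[-1.8948]
Step 10: x=[3.6028] v=[-1.6436]
Step 11: x=[3.4063] v=[-1.3099]
Step 12: x=[3.2697] v=[-0.9105]
Step 13: x=[3.1999] v=[-0.4654]
Step 14: x=[3.2004] v=[0.0031]
First v>=0 after going negative at step 14, time=2.1000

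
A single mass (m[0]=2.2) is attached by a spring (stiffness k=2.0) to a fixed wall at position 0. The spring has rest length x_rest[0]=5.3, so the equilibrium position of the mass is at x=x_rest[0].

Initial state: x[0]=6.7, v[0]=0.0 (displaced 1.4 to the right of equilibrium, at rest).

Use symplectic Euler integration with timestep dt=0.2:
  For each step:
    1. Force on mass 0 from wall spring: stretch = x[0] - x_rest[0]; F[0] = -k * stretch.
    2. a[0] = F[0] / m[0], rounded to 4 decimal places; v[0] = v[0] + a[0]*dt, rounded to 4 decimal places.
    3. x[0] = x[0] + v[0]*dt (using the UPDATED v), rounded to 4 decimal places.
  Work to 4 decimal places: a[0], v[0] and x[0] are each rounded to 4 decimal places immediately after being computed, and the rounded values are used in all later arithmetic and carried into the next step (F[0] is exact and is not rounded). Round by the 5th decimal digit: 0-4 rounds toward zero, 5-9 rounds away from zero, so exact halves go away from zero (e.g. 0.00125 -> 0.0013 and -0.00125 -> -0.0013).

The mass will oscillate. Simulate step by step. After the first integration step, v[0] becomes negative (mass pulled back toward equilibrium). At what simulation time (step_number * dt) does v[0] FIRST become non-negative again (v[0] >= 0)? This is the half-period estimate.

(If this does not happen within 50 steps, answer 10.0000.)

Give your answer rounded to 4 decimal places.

Answer: 3.4000

Derivation:
Step 0: x=[6.7000] v=[0.0000]
Step 1: x=[6.6491] v=[-0.2545]
Step 2: x=[6.5491] v=[-0.4998]
Step 3: x=[6.4037] v=[-0.7269]
Step 4: x=[6.2182] v=[-0.9276]
Step 5: x=[5.9993] v=[-1.0945]
Step 6: x=[5.7550] v=[-1.2216]
Step 7: x=[5.4941] v=[-1.3043]
Step 8: x=[5.2262] v=[-1.3396]
Step 9: x=[4.9610] v=[-1.3262]
Step 10: x=[4.7081] v=[-1.2646]
Step 11: x=[4.4767] v=[-1.1570]
Step 12: x=[4.2752] v=[-1.0073]
Step 13: x=[4.1110] v=[-0.8210]
Step 14: x=[3.9900] v=[-0.6048]
Step 15: x=[3.9167] v=[-0.3666]
Step 16: x=[3.8937] v=[-0.1151]
Step 17: x=[3.9218] v=[0.1406]
First v>=0 after going negative at step 17, time=3.4000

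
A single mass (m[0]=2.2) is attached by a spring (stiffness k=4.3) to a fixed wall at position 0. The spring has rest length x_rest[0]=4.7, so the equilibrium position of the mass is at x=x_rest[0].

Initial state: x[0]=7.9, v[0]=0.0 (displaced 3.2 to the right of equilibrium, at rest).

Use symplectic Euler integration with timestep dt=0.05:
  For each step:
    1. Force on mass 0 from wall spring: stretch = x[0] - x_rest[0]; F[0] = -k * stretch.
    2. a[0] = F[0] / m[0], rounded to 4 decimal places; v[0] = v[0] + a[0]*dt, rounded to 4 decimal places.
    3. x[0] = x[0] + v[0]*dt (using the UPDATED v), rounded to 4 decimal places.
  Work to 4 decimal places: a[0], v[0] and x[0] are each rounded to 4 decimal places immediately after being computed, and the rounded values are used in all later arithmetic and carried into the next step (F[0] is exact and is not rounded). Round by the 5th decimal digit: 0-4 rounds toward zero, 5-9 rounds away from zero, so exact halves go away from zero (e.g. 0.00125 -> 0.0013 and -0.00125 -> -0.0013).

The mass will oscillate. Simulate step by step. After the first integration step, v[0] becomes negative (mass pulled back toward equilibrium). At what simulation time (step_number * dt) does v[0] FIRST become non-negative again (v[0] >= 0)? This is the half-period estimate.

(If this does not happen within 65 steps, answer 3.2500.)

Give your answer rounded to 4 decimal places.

Answer: 2.2500

Derivation:
Step 0: x=[7.9000] v=[0.0000]
Step 1: x=[7.8844] v=[-0.3127]
Step 2: x=[7.8532] v=[-0.6239]
Step 3: x=[7.8066] v=[-0.9321]
Step 4: x=[7.7448] v=[-1.2357]
Step 5: x=[7.6681] v=[-1.5333]
Step 6: x=[7.5769] v=[-1.8234]
Step 7: x=[7.4717] v=[-2.1046]
Step 8: x=[7.3529] v=[-2.3755]
Step 9: x=[7.2212] v=[-2.6348]
Step 10: x=[7.0771] v=[-2.8812]
Step 11: x=[6.9214] v=[-3.1135]
Step 12: x=[6.7549] v=[-3.3306]
Step 13: x=[6.5783] v=[-3.5314]
Step 14: x=[6.3926] v=[-3.7150]
Step 15: x=[6.1986] v=[-3.8804]
Step 16: x=[5.9973] v=[-4.0269]
Step 17: x=[5.7896] v=[-4.1537]
Step 18: x=[5.5766] v=[-4.2602]
Step 19: x=[5.3593] v=[-4.3459]
Step 20: x=[5.1388] v=[-4.4103]
Step 21: x=[4.9161] v=[-4.4532]
Step 22: x=[4.6924] v=[-4.4743]
Step 23: x=[4.4687] v=[-4.4736]
Step 24: x=[4.2462] v=[-4.4510]
Step 25: x=[4.0259] v=[-4.4067]
Step 26: x=[3.8089] v=[-4.3408]
Step 27: x=[3.5962] v=[-4.2537]
Step 28: x=[3.3889] v=[-4.1458]
Step 29: x=[3.1880] v=[-4.0177]
Step 30: x=[2.9945] v=[-3.8699]
Step 31: x=[2.8093] v=[-3.7032]
Step 32: x=[2.6334] v=[-3.5184]
Step 33: x=[2.4676] v=[-3.3164]
Step 34: x=[2.3127] v=[-3.0982]
Step 35: x=[2.1695] v=[-2.8649]
Step 36: x=[2.0386] v=[-2.6176]
Step 37: x=[1.9207] v=[-2.3575]
Step 38: x=[1.8164] v=[-2.0859]
Step 39: x=[1.7262] v=[-1.8041]
Step 40: x=[1.6505] v=[-1.5135]
Step 41: x=[1.5897] v=[-1.2155]
Step 42: x=[1.5441] v=[-0.9115]
Step 43: x=[1.5139] v=[-0.6031]
Step 44: x=[1.4993] v=[-0.2917]
Step 45: x=[1.5004] v=[0.0211]
First v>=0 after going negative at step 45, time=2.2500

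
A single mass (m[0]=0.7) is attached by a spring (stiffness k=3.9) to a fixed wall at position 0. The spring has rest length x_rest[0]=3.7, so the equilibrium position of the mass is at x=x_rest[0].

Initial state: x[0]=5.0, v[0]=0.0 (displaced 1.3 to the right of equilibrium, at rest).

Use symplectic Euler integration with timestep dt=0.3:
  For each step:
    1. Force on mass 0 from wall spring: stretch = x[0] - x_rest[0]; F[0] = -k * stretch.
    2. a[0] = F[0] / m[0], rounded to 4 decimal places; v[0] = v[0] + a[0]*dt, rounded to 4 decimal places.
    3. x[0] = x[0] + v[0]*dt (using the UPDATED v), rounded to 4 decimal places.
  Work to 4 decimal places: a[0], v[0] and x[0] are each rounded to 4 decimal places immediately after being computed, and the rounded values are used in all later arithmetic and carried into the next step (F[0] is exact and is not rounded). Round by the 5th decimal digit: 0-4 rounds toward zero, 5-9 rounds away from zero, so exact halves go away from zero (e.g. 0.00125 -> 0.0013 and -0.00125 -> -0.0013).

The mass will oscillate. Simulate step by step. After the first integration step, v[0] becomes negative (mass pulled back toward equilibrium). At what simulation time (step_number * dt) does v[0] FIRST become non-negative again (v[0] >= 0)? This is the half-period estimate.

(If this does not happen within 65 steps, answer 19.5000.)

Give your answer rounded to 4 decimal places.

Answer: 1.5000

Derivation:
Step 0: x=[5.0000] v=[0.0000]
Step 1: x=[4.3481] v=[-2.1729]
Step 2: x=[3.3713] v=[-3.2561]
Step 3: x=[2.5593] v=[-2.7067]
Step 4: x=[2.3193] v=[-0.8001]
Step 5: x=[2.7716] v=[1.5077]
First v>=0 after going negative at step 5, time=1.5000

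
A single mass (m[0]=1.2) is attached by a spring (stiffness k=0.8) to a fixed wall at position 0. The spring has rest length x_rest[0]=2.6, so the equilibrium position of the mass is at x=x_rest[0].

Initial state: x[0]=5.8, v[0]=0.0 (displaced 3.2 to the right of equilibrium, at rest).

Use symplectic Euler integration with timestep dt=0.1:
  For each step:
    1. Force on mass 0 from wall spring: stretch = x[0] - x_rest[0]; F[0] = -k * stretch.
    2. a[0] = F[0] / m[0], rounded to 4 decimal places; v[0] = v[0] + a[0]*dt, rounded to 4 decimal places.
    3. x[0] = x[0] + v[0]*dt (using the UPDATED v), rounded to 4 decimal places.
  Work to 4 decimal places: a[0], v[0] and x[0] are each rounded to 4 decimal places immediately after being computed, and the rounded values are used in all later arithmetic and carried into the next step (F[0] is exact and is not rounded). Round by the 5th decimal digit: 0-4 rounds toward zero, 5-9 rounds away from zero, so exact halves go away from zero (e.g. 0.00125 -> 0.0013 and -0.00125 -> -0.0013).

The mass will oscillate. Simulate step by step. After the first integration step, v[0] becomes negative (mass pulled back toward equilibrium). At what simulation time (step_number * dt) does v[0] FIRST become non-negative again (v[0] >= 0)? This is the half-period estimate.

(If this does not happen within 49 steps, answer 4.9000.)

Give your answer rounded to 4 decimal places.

Answer: 3.9000

Derivation:
Step 0: x=[5.8000] v=[0.0000]
Step 1: x=[5.7787] v=[-0.2133]
Step 2: x=[5.7362] v=[-0.4252]
Step 3: x=[5.6728] v=[-0.6343]
Step 4: x=[5.5889] v=[-0.8392]
Step 5: x=[5.4851] v=[-1.0385]
Step 6: x=[5.3620] v=[-1.2308]
Step 7: x=[5.2205] v=[-1.4149]
Step 8: x=[5.0615] v=[-1.5896]
Step 9: x=[4.8861] v=[-1.7537]
Step 10: x=[4.6955] v=[-1.9061]
Step 11: x=[4.4909] v=[-2.0458]
Step 12: x=[4.2737] v=[-2.1719]
Step 13: x=[4.0454] v=[-2.2835]
Step 14: x=[3.8074] v=[-2.3799]
Step 15: x=[3.5614] v=[-2.4604]
Step 16: x=[3.3090] v=[-2.5245]
Step 17: x=[3.0518] v=[-2.5718]
Step 18: x=[2.7916] v=[-2.6019]
Step 19: x=[2.5301] v=[-2.6147]
Step 20: x=[2.2691] v=[-2.6100]
Step 21: x=[2.0103] v=[-2.5879]
Step 22: x=[1.7554] v=[-2.5486]
Step 23: x=[1.5062] v=[-2.4923]
Step 24: x=[1.2643] v=[-2.4194]
Step 25: x=[1.0313] v=[-2.3304]
Step 26: x=[0.8087] v=[-2.2258]
Step 27: x=[0.5981] v=[-2.1064]
Step 28: x=[0.4008] v=[-1.9729]
Step 29: x=[0.2182] v=[-1.8263]
Step 30: x=[0.0515] v=[-1.6675]
Step 31: x=[-0.0983] v=[-1.4976]
Step 32: x=[-0.2301] v=[-1.3177]
Step 33: x=[-0.3430] v=[-1.1290]
Step 34: x=[-0.4363] v=[-0.9328]
Step 35: x=[-0.5093] v=[-0.7304]
Step 36: x=[-0.5616] v=[-0.5231]
Step 37: x=[-0.5928] v=[-0.3123]
Step 38: x=[-0.6028] v=[-0.0995]
Step 39: x=[-0.5914] v=[0.1140]
First v>=0 after going negative at step 39, time=3.9000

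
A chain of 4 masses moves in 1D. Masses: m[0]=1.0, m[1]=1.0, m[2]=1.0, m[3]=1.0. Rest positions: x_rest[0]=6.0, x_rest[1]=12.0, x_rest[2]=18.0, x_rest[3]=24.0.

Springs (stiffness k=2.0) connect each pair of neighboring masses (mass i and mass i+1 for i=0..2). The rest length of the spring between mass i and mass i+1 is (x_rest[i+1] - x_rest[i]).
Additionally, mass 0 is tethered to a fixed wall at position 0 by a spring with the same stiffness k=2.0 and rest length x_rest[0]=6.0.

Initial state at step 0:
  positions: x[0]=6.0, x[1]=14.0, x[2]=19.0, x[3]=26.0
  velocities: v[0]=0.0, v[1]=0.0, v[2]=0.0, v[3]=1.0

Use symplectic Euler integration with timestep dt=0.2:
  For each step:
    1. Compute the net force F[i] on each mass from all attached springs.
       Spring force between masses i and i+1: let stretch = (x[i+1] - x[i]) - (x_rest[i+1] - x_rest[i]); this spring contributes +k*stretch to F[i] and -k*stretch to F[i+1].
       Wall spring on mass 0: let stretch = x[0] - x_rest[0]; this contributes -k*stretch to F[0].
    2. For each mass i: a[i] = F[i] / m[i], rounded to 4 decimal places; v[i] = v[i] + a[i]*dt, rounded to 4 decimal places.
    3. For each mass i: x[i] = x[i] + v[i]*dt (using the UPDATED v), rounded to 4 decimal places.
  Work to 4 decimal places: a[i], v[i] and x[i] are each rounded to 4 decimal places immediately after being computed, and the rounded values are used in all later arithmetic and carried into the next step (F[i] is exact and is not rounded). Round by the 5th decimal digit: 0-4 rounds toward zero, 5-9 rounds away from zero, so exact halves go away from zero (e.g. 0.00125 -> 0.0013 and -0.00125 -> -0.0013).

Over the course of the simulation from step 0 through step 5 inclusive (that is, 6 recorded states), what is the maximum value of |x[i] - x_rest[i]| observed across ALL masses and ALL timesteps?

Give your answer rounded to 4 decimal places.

Step 0: x=[6.0000 14.0000 19.0000 26.0000] v=[0.0000 0.0000 0.0000 1.0000]
Step 1: x=[6.1600 13.7600 19.1600 26.1200] v=[0.8000 -1.2000 0.8000 0.6000]
Step 2: x=[6.4352 13.3440 19.4448 26.1632] v=[1.3760 -2.0800 1.4240 0.2160]
Step 3: x=[6.7483 12.8634 19.7790 26.1489] v=[1.5654 -2.4032 1.6710 -0.0714]
Step 4: x=[7.0107 12.4468 20.0695 26.1050] v=[1.3121 -2.0830 1.4527 -0.2194]
Step 5: x=[7.1472 12.2051 20.2331 26.0583] v=[0.6823 -1.2084 0.8178 -0.2336]
Max displacement = 2.2331

Answer: 2.2331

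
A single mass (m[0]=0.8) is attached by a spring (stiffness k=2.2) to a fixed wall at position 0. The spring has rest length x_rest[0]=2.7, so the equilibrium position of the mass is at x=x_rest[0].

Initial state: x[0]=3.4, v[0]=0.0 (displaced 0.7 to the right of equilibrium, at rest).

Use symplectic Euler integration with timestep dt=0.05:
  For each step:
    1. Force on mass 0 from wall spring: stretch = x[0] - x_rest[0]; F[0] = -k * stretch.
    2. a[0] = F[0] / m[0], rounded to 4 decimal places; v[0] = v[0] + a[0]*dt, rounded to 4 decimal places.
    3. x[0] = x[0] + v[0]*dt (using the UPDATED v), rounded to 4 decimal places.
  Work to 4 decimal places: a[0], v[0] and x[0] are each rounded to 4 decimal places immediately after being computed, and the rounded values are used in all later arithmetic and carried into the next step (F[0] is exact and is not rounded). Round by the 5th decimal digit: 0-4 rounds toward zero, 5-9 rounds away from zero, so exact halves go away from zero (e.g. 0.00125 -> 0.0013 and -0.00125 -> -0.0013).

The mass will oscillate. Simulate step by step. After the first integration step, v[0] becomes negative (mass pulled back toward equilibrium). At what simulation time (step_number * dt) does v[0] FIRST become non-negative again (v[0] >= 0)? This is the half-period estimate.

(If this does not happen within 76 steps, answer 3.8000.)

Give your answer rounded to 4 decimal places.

Answer: 1.9000

Derivation:
Step 0: x=[3.4000] v=[0.0000]
Step 1: x=[3.3952] v=[-0.0963]
Step 2: x=[3.3856] v=[-0.1919]
Step 3: x=[3.3713] v=[-0.2862]
Step 4: x=[3.3524] v=[-0.3785]
Step 5: x=[3.3290] v=[-0.4682]
Step 6: x=[3.3013] v=[-0.5547]
Step 7: x=[3.2694] v=[-0.6374]
Step 8: x=[3.2336] v=[-0.7157]
Step 9: x=[3.1941] v=[-0.7891]
Step 10: x=[3.1513] v=[-0.8570]
Step 11: x=[3.1053] v=[-0.9191]
Step 12: x=[3.0566] v=[-0.9748]
Step 13: x=[3.0054] v=[-1.0238]
Step 14: x=[2.9521] v=[-1.0658]
Step 15: x=[2.8971] v=[-1.1005]
Step 16: x=[2.8407] v=[-1.1276]
Step 17: x=[2.7834] v=[-1.1469]
Step 18: x=[2.7255] v=[-1.1584]
Step 19: x=[2.6674] v=[-1.1619]
Step 20: x=[2.6095] v=[-1.1574]
Step 21: x=[2.5523] v=[-1.1450]
Step 22: x=[2.4961] v=[-1.1247]
Step 23: x=[2.4413] v=[-1.0967]
Step 24: x=[2.3882] v=[-1.0611]
Step 25: x=[2.3373] v=[-1.0182]
Step 26: x=[2.2889] v=[-0.9683]
Step 27: x=[2.2433] v=[-0.9118]
Step 28: x=[2.2009] v=[-0.8490]
Step 29: x=[2.1619] v=[-0.7804]
Step 30: x=[2.1266] v=[-0.7064]
Step 31: x=[2.0952] v=[-0.6276]
Step 32: x=[2.0680] v=[-0.5444]
Step 33: x=[2.0451] v=[-0.4575]
Step 34: x=[2.0267] v=[-0.3675]
Step 35: x=[2.0130] v=[-0.2749]
Step 36: x=[2.0040] v=[-0.1804]
Step 37: x=[1.9998] v=[-0.0847]
Step 38: x=[2.0004] v=[0.0116]
First v>=0 after going negative at step 38, time=1.9000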